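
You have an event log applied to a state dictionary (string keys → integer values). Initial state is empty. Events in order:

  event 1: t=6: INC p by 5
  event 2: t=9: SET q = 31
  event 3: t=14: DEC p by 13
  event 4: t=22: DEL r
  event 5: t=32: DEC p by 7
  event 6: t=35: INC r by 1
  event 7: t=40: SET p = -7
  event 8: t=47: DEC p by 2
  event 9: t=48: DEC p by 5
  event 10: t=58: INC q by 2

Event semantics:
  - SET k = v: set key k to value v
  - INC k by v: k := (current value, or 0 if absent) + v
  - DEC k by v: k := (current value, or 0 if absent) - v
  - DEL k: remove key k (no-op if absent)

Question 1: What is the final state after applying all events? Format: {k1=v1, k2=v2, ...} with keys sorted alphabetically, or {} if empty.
Answer: {p=-14, q=33, r=1}

Derivation:
  after event 1 (t=6: INC p by 5): {p=5}
  after event 2 (t=9: SET q = 31): {p=5, q=31}
  after event 3 (t=14: DEC p by 13): {p=-8, q=31}
  after event 4 (t=22: DEL r): {p=-8, q=31}
  after event 5 (t=32: DEC p by 7): {p=-15, q=31}
  after event 6 (t=35: INC r by 1): {p=-15, q=31, r=1}
  after event 7 (t=40: SET p = -7): {p=-7, q=31, r=1}
  after event 8 (t=47: DEC p by 2): {p=-9, q=31, r=1}
  after event 9 (t=48: DEC p by 5): {p=-14, q=31, r=1}
  after event 10 (t=58: INC q by 2): {p=-14, q=33, r=1}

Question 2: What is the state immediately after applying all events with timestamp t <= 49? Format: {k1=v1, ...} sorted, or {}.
Apply events with t <= 49 (9 events):
  after event 1 (t=6: INC p by 5): {p=5}
  after event 2 (t=9: SET q = 31): {p=5, q=31}
  after event 3 (t=14: DEC p by 13): {p=-8, q=31}
  after event 4 (t=22: DEL r): {p=-8, q=31}
  after event 5 (t=32: DEC p by 7): {p=-15, q=31}
  after event 6 (t=35: INC r by 1): {p=-15, q=31, r=1}
  after event 7 (t=40: SET p = -7): {p=-7, q=31, r=1}
  after event 8 (t=47: DEC p by 2): {p=-9, q=31, r=1}
  after event 9 (t=48: DEC p by 5): {p=-14, q=31, r=1}

Answer: {p=-14, q=31, r=1}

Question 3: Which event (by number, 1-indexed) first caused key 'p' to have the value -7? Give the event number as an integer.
Answer: 7

Derivation:
Looking for first event where p becomes -7:
  event 1: p = 5
  event 2: p = 5
  event 3: p = -8
  event 4: p = -8
  event 5: p = -15
  event 6: p = -15
  event 7: p -15 -> -7  <-- first match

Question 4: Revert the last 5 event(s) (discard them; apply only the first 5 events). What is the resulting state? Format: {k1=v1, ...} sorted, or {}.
Answer: {p=-15, q=31}

Derivation:
Keep first 5 events (discard last 5):
  after event 1 (t=6: INC p by 5): {p=5}
  after event 2 (t=9: SET q = 31): {p=5, q=31}
  after event 3 (t=14: DEC p by 13): {p=-8, q=31}
  after event 4 (t=22: DEL r): {p=-8, q=31}
  after event 5 (t=32: DEC p by 7): {p=-15, q=31}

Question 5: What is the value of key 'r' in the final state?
Answer: 1

Derivation:
Track key 'r' through all 10 events:
  event 1 (t=6: INC p by 5): r unchanged
  event 2 (t=9: SET q = 31): r unchanged
  event 3 (t=14: DEC p by 13): r unchanged
  event 4 (t=22: DEL r): r (absent) -> (absent)
  event 5 (t=32: DEC p by 7): r unchanged
  event 6 (t=35: INC r by 1): r (absent) -> 1
  event 7 (t=40: SET p = -7): r unchanged
  event 8 (t=47: DEC p by 2): r unchanged
  event 9 (t=48: DEC p by 5): r unchanged
  event 10 (t=58: INC q by 2): r unchanged
Final: r = 1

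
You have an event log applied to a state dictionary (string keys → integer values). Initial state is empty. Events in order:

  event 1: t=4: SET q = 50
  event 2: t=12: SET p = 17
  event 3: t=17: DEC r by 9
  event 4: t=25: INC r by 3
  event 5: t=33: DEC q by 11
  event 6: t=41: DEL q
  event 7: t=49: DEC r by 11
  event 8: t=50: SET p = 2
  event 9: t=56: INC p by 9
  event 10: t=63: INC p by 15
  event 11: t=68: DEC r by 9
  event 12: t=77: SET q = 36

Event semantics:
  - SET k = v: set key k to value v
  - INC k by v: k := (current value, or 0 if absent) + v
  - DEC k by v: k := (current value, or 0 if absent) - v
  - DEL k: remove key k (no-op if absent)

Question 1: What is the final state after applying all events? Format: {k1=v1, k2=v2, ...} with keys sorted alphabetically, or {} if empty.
Answer: {p=26, q=36, r=-26}

Derivation:
  after event 1 (t=4: SET q = 50): {q=50}
  after event 2 (t=12: SET p = 17): {p=17, q=50}
  after event 3 (t=17: DEC r by 9): {p=17, q=50, r=-9}
  after event 4 (t=25: INC r by 3): {p=17, q=50, r=-6}
  after event 5 (t=33: DEC q by 11): {p=17, q=39, r=-6}
  after event 6 (t=41: DEL q): {p=17, r=-6}
  after event 7 (t=49: DEC r by 11): {p=17, r=-17}
  after event 8 (t=50: SET p = 2): {p=2, r=-17}
  after event 9 (t=56: INC p by 9): {p=11, r=-17}
  after event 10 (t=63: INC p by 15): {p=26, r=-17}
  after event 11 (t=68: DEC r by 9): {p=26, r=-26}
  after event 12 (t=77: SET q = 36): {p=26, q=36, r=-26}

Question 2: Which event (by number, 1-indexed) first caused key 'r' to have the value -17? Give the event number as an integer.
Looking for first event where r becomes -17:
  event 3: r = -9
  event 4: r = -6
  event 5: r = -6
  event 6: r = -6
  event 7: r -6 -> -17  <-- first match

Answer: 7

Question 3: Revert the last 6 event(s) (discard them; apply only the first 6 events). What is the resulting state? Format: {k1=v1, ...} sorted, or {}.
Answer: {p=17, r=-6}

Derivation:
Keep first 6 events (discard last 6):
  after event 1 (t=4: SET q = 50): {q=50}
  after event 2 (t=12: SET p = 17): {p=17, q=50}
  after event 3 (t=17: DEC r by 9): {p=17, q=50, r=-9}
  after event 4 (t=25: INC r by 3): {p=17, q=50, r=-6}
  after event 5 (t=33: DEC q by 11): {p=17, q=39, r=-6}
  after event 6 (t=41: DEL q): {p=17, r=-6}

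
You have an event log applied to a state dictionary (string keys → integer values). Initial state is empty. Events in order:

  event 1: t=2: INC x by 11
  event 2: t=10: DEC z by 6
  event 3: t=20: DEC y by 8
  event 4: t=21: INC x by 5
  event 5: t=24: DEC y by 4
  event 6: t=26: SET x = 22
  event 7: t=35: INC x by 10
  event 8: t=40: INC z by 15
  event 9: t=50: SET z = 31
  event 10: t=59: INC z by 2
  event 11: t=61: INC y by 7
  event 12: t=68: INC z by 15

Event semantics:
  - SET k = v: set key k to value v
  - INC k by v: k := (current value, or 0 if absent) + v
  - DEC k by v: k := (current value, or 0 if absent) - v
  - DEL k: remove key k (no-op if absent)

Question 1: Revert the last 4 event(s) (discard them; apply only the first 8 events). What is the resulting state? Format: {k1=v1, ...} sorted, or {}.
Answer: {x=32, y=-12, z=9}

Derivation:
Keep first 8 events (discard last 4):
  after event 1 (t=2: INC x by 11): {x=11}
  after event 2 (t=10: DEC z by 6): {x=11, z=-6}
  after event 3 (t=20: DEC y by 8): {x=11, y=-8, z=-6}
  after event 4 (t=21: INC x by 5): {x=16, y=-8, z=-6}
  after event 5 (t=24: DEC y by 4): {x=16, y=-12, z=-6}
  after event 6 (t=26: SET x = 22): {x=22, y=-12, z=-6}
  after event 7 (t=35: INC x by 10): {x=32, y=-12, z=-6}
  after event 8 (t=40: INC z by 15): {x=32, y=-12, z=9}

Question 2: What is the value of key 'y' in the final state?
Track key 'y' through all 12 events:
  event 1 (t=2: INC x by 11): y unchanged
  event 2 (t=10: DEC z by 6): y unchanged
  event 3 (t=20: DEC y by 8): y (absent) -> -8
  event 4 (t=21: INC x by 5): y unchanged
  event 5 (t=24: DEC y by 4): y -8 -> -12
  event 6 (t=26: SET x = 22): y unchanged
  event 7 (t=35: INC x by 10): y unchanged
  event 8 (t=40: INC z by 15): y unchanged
  event 9 (t=50: SET z = 31): y unchanged
  event 10 (t=59: INC z by 2): y unchanged
  event 11 (t=61: INC y by 7): y -12 -> -5
  event 12 (t=68: INC z by 15): y unchanged
Final: y = -5

Answer: -5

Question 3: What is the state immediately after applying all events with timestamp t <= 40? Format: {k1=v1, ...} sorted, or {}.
Apply events with t <= 40 (8 events):
  after event 1 (t=2: INC x by 11): {x=11}
  after event 2 (t=10: DEC z by 6): {x=11, z=-6}
  after event 3 (t=20: DEC y by 8): {x=11, y=-8, z=-6}
  after event 4 (t=21: INC x by 5): {x=16, y=-8, z=-6}
  after event 5 (t=24: DEC y by 4): {x=16, y=-12, z=-6}
  after event 6 (t=26: SET x = 22): {x=22, y=-12, z=-6}
  after event 7 (t=35: INC x by 10): {x=32, y=-12, z=-6}
  after event 8 (t=40: INC z by 15): {x=32, y=-12, z=9}

Answer: {x=32, y=-12, z=9}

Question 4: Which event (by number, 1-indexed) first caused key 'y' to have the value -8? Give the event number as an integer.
Answer: 3

Derivation:
Looking for first event where y becomes -8:
  event 3: y (absent) -> -8  <-- first match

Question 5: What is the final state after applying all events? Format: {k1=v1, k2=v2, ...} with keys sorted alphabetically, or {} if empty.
  after event 1 (t=2: INC x by 11): {x=11}
  after event 2 (t=10: DEC z by 6): {x=11, z=-6}
  after event 3 (t=20: DEC y by 8): {x=11, y=-8, z=-6}
  after event 4 (t=21: INC x by 5): {x=16, y=-8, z=-6}
  after event 5 (t=24: DEC y by 4): {x=16, y=-12, z=-6}
  after event 6 (t=26: SET x = 22): {x=22, y=-12, z=-6}
  after event 7 (t=35: INC x by 10): {x=32, y=-12, z=-6}
  after event 8 (t=40: INC z by 15): {x=32, y=-12, z=9}
  after event 9 (t=50: SET z = 31): {x=32, y=-12, z=31}
  after event 10 (t=59: INC z by 2): {x=32, y=-12, z=33}
  after event 11 (t=61: INC y by 7): {x=32, y=-5, z=33}
  after event 12 (t=68: INC z by 15): {x=32, y=-5, z=48}

Answer: {x=32, y=-5, z=48}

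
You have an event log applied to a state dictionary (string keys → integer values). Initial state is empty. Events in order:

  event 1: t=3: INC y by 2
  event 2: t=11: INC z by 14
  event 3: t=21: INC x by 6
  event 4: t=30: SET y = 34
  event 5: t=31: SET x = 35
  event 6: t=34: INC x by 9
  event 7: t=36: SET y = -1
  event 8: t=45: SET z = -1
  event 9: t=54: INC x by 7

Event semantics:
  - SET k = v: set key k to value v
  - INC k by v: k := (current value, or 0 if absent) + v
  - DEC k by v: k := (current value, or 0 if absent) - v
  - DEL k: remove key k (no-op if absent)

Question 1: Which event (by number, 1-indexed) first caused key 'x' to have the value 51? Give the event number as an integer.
Looking for first event where x becomes 51:
  event 3: x = 6
  event 4: x = 6
  event 5: x = 35
  event 6: x = 44
  event 7: x = 44
  event 8: x = 44
  event 9: x 44 -> 51  <-- first match

Answer: 9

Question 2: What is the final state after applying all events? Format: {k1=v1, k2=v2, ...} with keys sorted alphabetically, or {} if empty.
Answer: {x=51, y=-1, z=-1}

Derivation:
  after event 1 (t=3: INC y by 2): {y=2}
  after event 2 (t=11: INC z by 14): {y=2, z=14}
  after event 3 (t=21: INC x by 6): {x=6, y=2, z=14}
  after event 4 (t=30: SET y = 34): {x=6, y=34, z=14}
  after event 5 (t=31: SET x = 35): {x=35, y=34, z=14}
  after event 6 (t=34: INC x by 9): {x=44, y=34, z=14}
  after event 7 (t=36: SET y = -1): {x=44, y=-1, z=14}
  after event 8 (t=45: SET z = -1): {x=44, y=-1, z=-1}
  after event 9 (t=54: INC x by 7): {x=51, y=-1, z=-1}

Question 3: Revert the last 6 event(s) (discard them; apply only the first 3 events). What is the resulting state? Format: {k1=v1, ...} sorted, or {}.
Keep first 3 events (discard last 6):
  after event 1 (t=3: INC y by 2): {y=2}
  after event 2 (t=11: INC z by 14): {y=2, z=14}
  after event 3 (t=21: INC x by 6): {x=6, y=2, z=14}

Answer: {x=6, y=2, z=14}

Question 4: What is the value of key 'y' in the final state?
Answer: -1

Derivation:
Track key 'y' through all 9 events:
  event 1 (t=3: INC y by 2): y (absent) -> 2
  event 2 (t=11: INC z by 14): y unchanged
  event 3 (t=21: INC x by 6): y unchanged
  event 4 (t=30: SET y = 34): y 2 -> 34
  event 5 (t=31: SET x = 35): y unchanged
  event 6 (t=34: INC x by 9): y unchanged
  event 7 (t=36: SET y = -1): y 34 -> -1
  event 8 (t=45: SET z = -1): y unchanged
  event 9 (t=54: INC x by 7): y unchanged
Final: y = -1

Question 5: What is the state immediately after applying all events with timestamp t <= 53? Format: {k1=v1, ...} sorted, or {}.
Apply events with t <= 53 (8 events):
  after event 1 (t=3: INC y by 2): {y=2}
  after event 2 (t=11: INC z by 14): {y=2, z=14}
  after event 3 (t=21: INC x by 6): {x=6, y=2, z=14}
  after event 4 (t=30: SET y = 34): {x=6, y=34, z=14}
  after event 5 (t=31: SET x = 35): {x=35, y=34, z=14}
  after event 6 (t=34: INC x by 9): {x=44, y=34, z=14}
  after event 7 (t=36: SET y = -1): {x=44, y=-1, z=14}
  after event 8 (t=45: SET z = -1): {x=44, y=-1, z=-1}

Answer: {x=44, y=-1, z=-1}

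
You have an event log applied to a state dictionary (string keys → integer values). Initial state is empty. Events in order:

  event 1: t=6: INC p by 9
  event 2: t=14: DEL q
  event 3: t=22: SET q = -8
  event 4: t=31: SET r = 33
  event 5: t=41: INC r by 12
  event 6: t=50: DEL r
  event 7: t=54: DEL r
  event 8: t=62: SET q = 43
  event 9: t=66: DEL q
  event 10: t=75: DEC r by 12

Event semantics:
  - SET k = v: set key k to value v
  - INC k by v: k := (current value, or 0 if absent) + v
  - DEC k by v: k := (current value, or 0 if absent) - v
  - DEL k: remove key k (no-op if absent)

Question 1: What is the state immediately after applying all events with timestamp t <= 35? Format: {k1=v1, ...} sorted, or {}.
Answer: {p=9, q=-8, r=33}

Derivation:
Apply events with t <= 35 (4 events):
  after event 1 (t=6: INC p by 9): {p=9}
  after event 2 (t=14: DEL q): {p=9}
  after event 3 (t=22: SET q = -8): {p=9, q=-8}
  after event 4 (t=31: SET r = 33): {p=9, q=-8, r=33}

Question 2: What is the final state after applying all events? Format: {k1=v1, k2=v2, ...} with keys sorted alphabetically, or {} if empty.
  after event 1 (t=6: INC p by 9): {p=9}
  after event 2 (t=14: DEL q): {p=9}
  after event 3 (t=22: SET q = -8): {p=9, q=-8}
  after event 4 (t=31: SET r = 33): {p=9, q=-8, r=33}
  after event 5 (t=41: INC r by 12): {p=9, q=-8, r=45}
  after event 6 (t=50: DEL r): {p=9, q=-8}
  after event 7 (t=54: DEL r): {p=9, q=-8}
  after event 8 (t=62: SET q = 43): {p=9, q=43}
  after event 9 (t=66: DEL q): {p=9}
  after event 10 (t=75: DEC r by 12): {p=9, r=-12}

Answer: {p=9, r=-12}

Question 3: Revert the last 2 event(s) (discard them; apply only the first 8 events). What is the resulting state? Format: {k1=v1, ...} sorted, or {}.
Keep first 8 events (discard last 2):
  after event 1 (t=6: INC p by 9): {p=9}
  after event 2 (t=14: DEL q): {p=9}
  after event 3 (t=22: SET q = -8): {p=9, q=-8}
  after event 4 (t=31: SET r = 33): {p=9, q=-8, r=33}
  after event 5 (t=41: INC r by 12): {p=9, q=-8, r=45}
  after event 6 (t=50: DEL r): {p=9, q=-8}
  after event 7 (t=54: DEL r): {p=9, q=-8}
  after event 8 (t=62: SET q = 43): {p=9, q=43}

Answer: {p=9, q=43}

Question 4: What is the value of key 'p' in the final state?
Track key 'p' through all 10 events:
  event 1 (t=6: INC p by 9): p (absent) -> 9
  event 2 (t=14: DEL q): p unchanged
  event 3 (t=22: SET q = -8): p unchanged
  event 4 (t=31: SET r = 33): p unchanged
  event 5 (t=41: INC r by 12): p unchanged
  event 6 (t=50: DEL r): p unchanged
  event 7 (t=54: DEL r): p unchanged
  event 8 (t=62: SET q = 43): p unchanged
  event 9 (t=66: DEL q): p unchanged
  event 10 (t=75: DEC r by 12): p unchanged
Final: p = 9

Answer: 9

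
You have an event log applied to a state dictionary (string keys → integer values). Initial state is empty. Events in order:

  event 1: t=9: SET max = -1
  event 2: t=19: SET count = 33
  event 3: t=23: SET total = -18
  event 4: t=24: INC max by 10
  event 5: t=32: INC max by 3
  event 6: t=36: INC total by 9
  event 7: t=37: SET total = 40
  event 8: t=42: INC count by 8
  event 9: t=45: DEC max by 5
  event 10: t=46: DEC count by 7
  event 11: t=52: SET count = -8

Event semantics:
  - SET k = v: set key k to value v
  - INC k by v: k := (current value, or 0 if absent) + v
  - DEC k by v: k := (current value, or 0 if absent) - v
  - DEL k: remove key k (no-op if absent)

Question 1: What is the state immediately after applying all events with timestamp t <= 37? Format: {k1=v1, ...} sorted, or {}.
Answer: {count=33, max=12, total=40}

Derivation:
Apply events with t <= 37 (7 events):
  after event 1 (t=9: SET max = -1): {max=-1}
  after event 2 (t=19: SET count = 33): {count=33, max=-1}
  after event 3 (t=23: SET total = -18): {count=33, max=-1, total=-18}
  after event 4 (t=24: INC max by 10): {count=33, max=9, total=-18}
  after event 5 (t=32: INC max by 3): {count=33, max=12, total=-18}
  after event 6 (t=36: INC total by 9): {count=33, max=12, total=-9}
  after event 7 (t=37: SET total = 40): {count=33, max=12, total=40}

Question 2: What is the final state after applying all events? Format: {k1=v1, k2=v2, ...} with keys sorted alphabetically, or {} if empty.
Answer: {count=-8, max=7, total=40}

Derivation:
  after event 1 (t=9: SET max = -1): {max=-1}
  after event 2 (t=19: SET count = 33): {count=33, max=-1}
  after event 3 (t=23: SET total = -18): {count=33, max=-1, total=-18}
  after event 4 (t=24: INC max by 10): {count=33, max=9, total=-18}
  after event 5 (t=32: INC max by 3): {count=33, max=12, total=-18}
  after event 6 (t=36: INC total by 9): {count=33, max=12, total=-9}
  after event 7 (t=37: SET total = 40): {count=33, max=12, total=40}
  after event 8 (t=42: INC count by 8): {count=41, max=12, total=40}
  after event 9 (t=45: DEC max by 5): {count=41, max=7, total=40}
  after event 10 (t=46: DEC count by 7): {count=34, max=7, total=40}
  after event 11 (t=52: SET count = -8): {count=-8, max=7, total=40}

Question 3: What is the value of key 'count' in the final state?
Answer: -8

Derivation:
Track key 'count' through all 11 events:
  event 1 (t=9: SET max = -1): count unchanged
  event 2 (t=19: SET count = 33): count (absent) -> 33
  event 3 (t=23: SET total = -18): count unchanged
  event 4 (t=24: INC max by 10): count unchanged
  event 5 (t=32: INC max by 3): count unchanged
  event 6 (t=36: INC total by 9): count unchanged
  event 7 (t=37: SET total = 40): count unchanged
  event 8 (t=42: INC count by 8): count 33 -> 41
  event 9 (t=45: DEC max by 5): count unchanged
  event 10 (t=46: DEC count by 7): count 41 -> 34
  event 11 (t=52: SET count = -8): count 34 -> -8
Final: count = -8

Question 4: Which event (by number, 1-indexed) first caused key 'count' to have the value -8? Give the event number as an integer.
Looking for first event where count becomes -8:
  event 2: count = 33
  event 3: count = 33
  event 4: count = 33
  event 5: count = 33
  event 6: count = 33
  event 7: count = 33
  event 8: count = 41
  event 9: count = 41
  event 10: count = 34
  event 11: count 34 -> -8  <-- first match

Answer: 11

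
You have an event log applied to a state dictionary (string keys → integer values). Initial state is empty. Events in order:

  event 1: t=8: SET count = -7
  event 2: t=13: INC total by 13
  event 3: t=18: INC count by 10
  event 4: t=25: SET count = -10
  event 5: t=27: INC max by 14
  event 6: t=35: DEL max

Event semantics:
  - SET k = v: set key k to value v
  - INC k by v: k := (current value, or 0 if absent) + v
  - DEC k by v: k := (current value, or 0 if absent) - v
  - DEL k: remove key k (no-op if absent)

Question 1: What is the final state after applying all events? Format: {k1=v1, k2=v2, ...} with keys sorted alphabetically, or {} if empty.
  after event 1 (t=8: SET count = -7): {count=-7}
  after event 2 (t=13: INC total by 13): {count=-7, total=13}
  after event 3 (t=18: INC count by 10): {count=3, total=13}
  after event 4 (t=25: SET count = -10): {count=-10, total=13}
  after event 5 (t=27: INC max by 14): {count=-10, max=14, total=13}
  after event 6 (t=35: DEL max): {count=-10, total=13}

Answer: {count=-10, total=13}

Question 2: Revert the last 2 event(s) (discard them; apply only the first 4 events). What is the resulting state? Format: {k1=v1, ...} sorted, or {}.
Keep first 4 events (discard last 2):
  after event 1 (t=8: SET count = -7): {count=-7}
  after event 2 (t=13: INC total by 13): {count=-7, total=13}
  after event 3 (t=18: INC count by 10): {count=3, total=13}
  after event 4 (t=25: SET count = -10): {count=-10, total=13}

Answer: {count=-10, total=13}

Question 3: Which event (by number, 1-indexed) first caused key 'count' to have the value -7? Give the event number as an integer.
Answer: 1

Derivation:
Looking for first event where count becomes -7:
  event 1: count (absent) -> -7  <-- first match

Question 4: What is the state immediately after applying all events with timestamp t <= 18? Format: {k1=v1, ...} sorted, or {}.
Answer: {count=3, total=13}

Derivation:
Apply events with t <= 18 (3 events):
  after event 1 (t=8: SET count = -7): {count=-7}
  after event 2 (t=13: INC total by 13): {count=-7, total=13}
  after event 3 (t=18: INC count by 10): {count=3, total=13}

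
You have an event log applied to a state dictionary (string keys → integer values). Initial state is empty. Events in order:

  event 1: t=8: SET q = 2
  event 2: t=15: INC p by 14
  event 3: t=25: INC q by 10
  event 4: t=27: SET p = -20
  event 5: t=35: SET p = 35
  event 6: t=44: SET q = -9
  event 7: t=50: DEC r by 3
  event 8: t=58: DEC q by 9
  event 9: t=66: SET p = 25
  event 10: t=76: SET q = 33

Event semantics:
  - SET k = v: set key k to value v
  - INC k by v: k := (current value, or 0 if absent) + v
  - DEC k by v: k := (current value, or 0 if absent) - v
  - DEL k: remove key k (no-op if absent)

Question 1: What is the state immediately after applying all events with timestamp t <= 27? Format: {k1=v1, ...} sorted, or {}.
Apply events with t <= 27 (4 events):
  after event 1 (t=8: SET q = 2): {q=2}
  after event 2 (t=15: INC p by 14): {p=14, q=2}
  after event 3 (t=25: INC q by 10): {p=14, q=12}
  after event 4 (t=27: SET p = -20): {p=-20, q=12}

Answer: {p=-20, q=12}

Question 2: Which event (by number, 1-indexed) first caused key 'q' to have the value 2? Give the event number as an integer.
Looking for first event where q becomes 2:
  event 1: q (absent) -> 2  <-- first match

Answer: 1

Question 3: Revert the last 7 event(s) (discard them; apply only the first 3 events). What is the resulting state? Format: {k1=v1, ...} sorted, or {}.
Keep first 3 events (discard last 7):
  after event 1 (t=8: SET q = 2): {q=2}
  after event 2 (t=15: INC p by 14): {p=14, q=2}
  after event 3 (t=25: INC q by 10): {p=14, q=12}

Answer: {p=14, q=12}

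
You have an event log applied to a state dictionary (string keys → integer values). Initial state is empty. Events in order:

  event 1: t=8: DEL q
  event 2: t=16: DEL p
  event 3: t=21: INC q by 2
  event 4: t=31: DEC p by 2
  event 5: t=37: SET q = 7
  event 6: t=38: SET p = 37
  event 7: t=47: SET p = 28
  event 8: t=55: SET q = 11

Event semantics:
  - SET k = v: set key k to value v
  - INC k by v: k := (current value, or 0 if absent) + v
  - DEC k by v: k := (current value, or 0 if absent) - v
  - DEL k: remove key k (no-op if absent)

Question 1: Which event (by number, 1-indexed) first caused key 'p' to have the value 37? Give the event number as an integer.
Looking for first event where p becomes 37:
  event 4: p = -2
  event 5: p = -2
  event 6: p -2 -> 37  <-- first match

Answer: 6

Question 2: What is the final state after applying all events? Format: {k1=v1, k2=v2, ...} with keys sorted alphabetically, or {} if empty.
  after event 1 (t=8: DEL q): {}
  after event 2 (t=16: DEL p): {}
  after event 3 (t=21: INC q by 2): {q=2}
  after event 4 (t=31: DEC p by 2): {p=-2, q=2}
  after event 5 (t=37: SET q = 7): {p=-2, q=7}
  after event 6 (t=38: SET p = 37): {p=37, q=7}
  after event 7 (t=47: SET p = 28): {p=28, q=7}
  after event 8 (t=55: SET q = 11): {p=28, q=11}

Answer: {p=28, q=11}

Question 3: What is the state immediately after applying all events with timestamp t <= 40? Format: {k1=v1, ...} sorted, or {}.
Apply events with t <= 40 (6 events):
  after event 1 (t=8: DEL q): {}
  after event 2 (t=16: DEL p): {}
  after event 3 (t=21: INC q by 2): {q=2}
  after event 4 (t=31: DEC p by 2): {p=-2, q=2}
  after event 5 (t=37: SET q = 7): {p=-2, q=7}
  after event 6 (t=38: SET p = 37): {p=37, q=7}

Answer: {p=37, q=7}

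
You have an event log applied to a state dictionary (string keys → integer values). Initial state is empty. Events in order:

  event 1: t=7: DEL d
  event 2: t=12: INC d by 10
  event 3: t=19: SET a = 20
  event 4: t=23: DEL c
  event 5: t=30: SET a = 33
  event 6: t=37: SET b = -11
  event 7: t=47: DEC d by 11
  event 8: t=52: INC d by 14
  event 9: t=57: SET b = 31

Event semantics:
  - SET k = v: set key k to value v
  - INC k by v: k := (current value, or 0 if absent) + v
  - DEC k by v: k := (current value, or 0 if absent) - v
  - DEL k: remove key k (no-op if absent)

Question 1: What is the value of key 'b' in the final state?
Answer: 31

Derivation:
Track key 'b' through all 9 events:
  event 1 (t=7: DEL d): b unchanged
  event 2 (t=12: INC d by 10): b unchanged
  event 3 (t=19: SET a = 20): b unchanged
  event 4 (t=23: DEL c): b unchanged
  event 5 (t=30: SET a = 33): b unchanged
  event 6 (t=37: SET b = -11): b (absent) -> -11
  event 7 (t=47: DEC d by 11): b unchanged
  event 8 (t=52: INC d by 14): b unchanged
  event 9 (t=57: SET b = 31): b -11 -> 31
Final: b = 31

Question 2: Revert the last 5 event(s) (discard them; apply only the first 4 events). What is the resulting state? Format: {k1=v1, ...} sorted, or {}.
Answer: {a=20, d=10}

Derivation:
Keep first 4 events (discard last 5):
  after event 1 (t=7: DEL d): {}
  after event 2 (t=12: INC d by 10): {d=10}
  after event 3 (t=19: SET a = 20): {a=20, d=10}
  after event 4 (t=23: DEL c): {a=20, d=10}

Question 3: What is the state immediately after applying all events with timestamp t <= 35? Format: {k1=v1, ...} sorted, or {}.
Answer: {a=33, d=10}

Derivation:
Apply events with t <= 35 (5 events):
  after event 1 (t=7: DEL d): {}
  after event 2 (t=12: INC d by 10): {d=10}
  after event 3 (t=19: SET a = 20): {a=20, d=10}
  after event 4 (t=23: DEL c): {a=20, d=10}
  after event 5 (t=30: SET a = 33): {a=33, d=10}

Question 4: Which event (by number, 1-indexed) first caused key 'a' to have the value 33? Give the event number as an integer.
Answer: 5

Derivation:
Looking for first event where a becomes 33:
  event 3: a = 20
  event 4: a = 20
  event 5: a 20 -> 33  <-- first match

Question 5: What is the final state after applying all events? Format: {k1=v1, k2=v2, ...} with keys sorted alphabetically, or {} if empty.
Answer: {a=33, b=31, d=13}

Derivation:
  after event 1 (t=7: DEL d): {}
  after event 2 (t=12: INC d by 10): {d=10}
  after event 3 (t=19: SET a = 20): {a=20, d=10}
  after event 4 (t=23: DEL c): {a=20, d=10}
  after event 5 (t=30: SET a = 33): {a=33, d=10}
  after event 6 (t=37: SET b = -11): {a=33, b=-11, d=10}
  after event 7 (t=47: DEC d by 11): {a=33, b=-11, d=-1}
  after event 8 (t=52: INC d by 14): {a=33, b=-11, d=13}
  after event 9 (t=57: SET b = 31): {a=33, b=31, d=13}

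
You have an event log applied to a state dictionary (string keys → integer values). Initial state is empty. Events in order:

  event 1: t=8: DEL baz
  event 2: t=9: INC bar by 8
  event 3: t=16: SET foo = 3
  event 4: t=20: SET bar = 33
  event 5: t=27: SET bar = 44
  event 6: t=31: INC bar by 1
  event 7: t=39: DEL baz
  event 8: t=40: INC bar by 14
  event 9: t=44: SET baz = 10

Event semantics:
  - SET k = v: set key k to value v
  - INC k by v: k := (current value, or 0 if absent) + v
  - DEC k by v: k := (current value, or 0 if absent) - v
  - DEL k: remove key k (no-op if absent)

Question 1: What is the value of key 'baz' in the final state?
Answer: 10

Derivation:
Track key 'baz' through all 9 events:
  event 1 (t=8: DEL baz): baz (absent) -> (absent)
  event 2 (t=9: INC bar by 8): baz unchanged
  event 3 (t=16: SET foo = 3): baz unchanged
  event 4 (t=20: SET bar = 33): baz unchanged
  event 5 (t=27: SET bar = 44): baz unchanged
  event 6 (t=31: INC bar by 1): baz unchanged
  event 7 (t=39: DEL baz): baz (absent) -> (absent)
  event 8 (t=40: INC bar by 14): baz unchanged
  event 9 (t=44: SET baz = 10): baz (absent) -> 10
Final: baz = 10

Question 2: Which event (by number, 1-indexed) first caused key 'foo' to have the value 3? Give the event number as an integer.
Looking for first event where foo becomes 3:
  event 3: foo (absent) -> 3  <-- first match

Answer: 3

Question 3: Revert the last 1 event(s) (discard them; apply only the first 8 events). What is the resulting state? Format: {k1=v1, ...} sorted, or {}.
Keep first 8 events (discard last 1):
  after event 1 (t=8: DEL baz): {}
  after event 2 (t=9: INC bar by 8): {bar=8}
  after event 3 (t=16: SET foo = 3): {bar=8, foo=3}
  after event 4 (t=20: SET bar = 33): {bar=33, foo=3}
  after event 5 (t=27: SET bar = 44): {bar=44, foo=3}
  after event 6 (t=31: INC bar by 1): {bar=45, foo=3}
  after event 7 (t=39: DEL baz): {bar=45, foo=3}
  after event 8 (t=40: INC bar by 14): {bar=59, foo=3}

Answer: {bar=59, foo=3}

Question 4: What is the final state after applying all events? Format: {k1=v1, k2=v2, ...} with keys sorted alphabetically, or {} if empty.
Answer: {bar=59, baz=10, foo=3}

Derivation:
  after event 1 (t=8: DEL baz): {}
  after event 2 (t=9: INC bar by 8): {bar=8}
  after event 3 (t=16: SET foo = 3): {bar=8, foo=3}
  after event 4 (t=20: SET bar = 33): {bar=33, foo=3}
  after event 5 (t=27: SET bar = 44): {bar=44, foo=3}
  after event 6 (t=31: INC bar by 1): {bar=45, foo=3}
  after event 7 (t=39: DEL baz): {bar=45, foo=3}
  after event 8 (t=40: INC bar by 14): {bar=59, foo=3}
  after event 9 (t=44: SET baz = 10): {bar=59, baz=10, foo=3}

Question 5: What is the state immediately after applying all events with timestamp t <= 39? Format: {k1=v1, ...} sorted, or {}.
Apply events with t <= 39 (7 events):
  after event 1 (t=8: DEL baz): {}
  after event 2 (t=9: INC bar by 8): {bar=8}
  after event 3 (t=16: SET foo = 3): {bar=8, foo=3}
  after event 4 (t=20: SET bar = 33): {bar=33, foo=3}
  after event 5 (t=27: SET bar = 44): {bar=44, foo=3}
  after event 6 (t=31: INC bar by 1): {bar=45, foo=3}
  after event 7 (t=39: DEL baz): {bar=45, foo=3}

Answer: {bar=45, foo=3}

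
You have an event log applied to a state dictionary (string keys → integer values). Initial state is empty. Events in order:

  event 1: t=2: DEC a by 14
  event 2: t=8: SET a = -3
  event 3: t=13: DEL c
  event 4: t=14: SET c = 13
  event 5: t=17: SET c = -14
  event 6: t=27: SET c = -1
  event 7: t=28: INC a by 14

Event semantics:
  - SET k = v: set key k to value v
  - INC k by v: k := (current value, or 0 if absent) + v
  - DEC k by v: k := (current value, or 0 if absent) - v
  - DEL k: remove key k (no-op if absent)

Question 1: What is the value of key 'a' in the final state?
Track key 'a' through all 7 events:
  event 1 (t=2: DEC a by 14): a (absent) -> -14
  event 2 (t=8: SET a = -3): a -14 -> -3
  event 3 (t=13: DEL c): a unchanged
  event 4 (t=14: SET c = 13): a unchanged
  event 5 (t=17: SET c = -14): a unchanged
  event 6 (t=27: SET c = -1): a unchanged
  event 7 (t=28: INC a by 14): a -3 -> 11
Final: a = 11

Answer: 11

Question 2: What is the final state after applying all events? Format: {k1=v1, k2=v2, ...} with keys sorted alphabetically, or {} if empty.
Answer: {a=11, c=-1}

Derivation:
  after event 1 (t=2: DEC a by 14): {a=-14}
  after event 2 (t=8: SET a = -3): {a=-3}
  after event 3 (t=13: DEL c): {a=-3}
  after event 4 (t=14: SET c = 13): {a=-3, c=13}
  after event 5 (t=17: SET c = -14): {a=-3, c=-14}
  after event 6 (t=27: SET c = -1): {a=-3, c=-1}
  after event 7 (t=28: INC a by 14): {a=11, c=-1}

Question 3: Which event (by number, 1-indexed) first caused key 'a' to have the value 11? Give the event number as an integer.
Looking for first event where a becomes 11:
  event 1: a = -14
  event 2: a = -3
  event 3: a = -3
  event 4: a = -3
  event 5: a = -3
  event 6: a = -3
  event 7: a -3 -> 11  <-- first match

Answer: 7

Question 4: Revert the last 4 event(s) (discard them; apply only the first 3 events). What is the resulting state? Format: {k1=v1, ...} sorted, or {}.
Answer: {a=-3}

Derivation:
Keep first 3 events (discard last 4):
  after event 1 (t=2: DEC a by 14): {a=-14}
  after event 2 (t=8: SET a = -3): {a=-3}
  after event 3 (t=13: DEL c): {a=-3}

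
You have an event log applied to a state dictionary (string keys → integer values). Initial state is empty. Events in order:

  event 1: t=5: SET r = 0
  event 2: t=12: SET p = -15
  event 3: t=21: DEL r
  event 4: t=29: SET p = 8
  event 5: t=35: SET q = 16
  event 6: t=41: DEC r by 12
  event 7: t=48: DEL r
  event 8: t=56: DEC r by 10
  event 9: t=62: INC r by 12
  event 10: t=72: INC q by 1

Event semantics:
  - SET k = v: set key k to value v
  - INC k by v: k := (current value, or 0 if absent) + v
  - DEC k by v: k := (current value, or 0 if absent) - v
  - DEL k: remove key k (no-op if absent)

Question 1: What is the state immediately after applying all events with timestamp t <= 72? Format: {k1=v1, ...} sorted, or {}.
Answer: {p=8, q=17, r=2}

Derivation:
Apply events with t <= 72 (10 events):
  after event 1 (t=5: SET r = 0): {r=0}
  after event 2 (t=12: SET p = -15): {p=-15, r=0}
  after event 3 (t=21: DEL r): {p=-15}
  after event 4 (t=29: SET p = 8): {p=8}
  after event 5 (t=35: SET q = 16): {p=8, q=16}
  after event 6 (t=41: DEC r by 12): {p=8, q=16, r=-12}
  after event 7 (t=48: DEL r): {p=8, q=16}
  after event 8 (t=56: DEC r by 10): {p=8, q=16, r=-10}
  after event 9 (t=62: INC r by 12): {p=8, q=16, r=2}
  after event 10 (t=72: INC q by 1): {p=8, q=17, r=2}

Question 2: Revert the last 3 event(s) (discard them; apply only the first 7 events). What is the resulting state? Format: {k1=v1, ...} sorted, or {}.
Answer: {p=8, q=16}

Derivation:
Keep first 7 events (discard last 3):
  after event 1 (t=5: SET r = 0): {r=0}
  after event 2 (t=12: SET p = -15): {p=-15, r=0}
  after event 3 (t=21: DEL r): {p=-15}
  after event 4 (t=29: SET p = 8): {p=8}
  after event 5 (t=35: SET q = 16): {p=8, q=16}
  after event 6 (t=41: DEC r by 12): {p=8, q=16, r=-12}
  after event 7 (t=48: DEL r): {p=8, q=16}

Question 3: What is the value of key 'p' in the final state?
Track key 'p' through all 10 events:
  event 1 (t=5: SET r = 0): p unchanged
  event 2 (t=12: SET p = -15): p (absent) -> -15
  event 3 (t=21: DEL r): p unchanged
  event 4 (t=29: SET p = 8): p -15 -> 8
  event 5 (t=35: SET q = 16): p unchanged
  event 6 (t=41: DEC r by 12): p unchanged
  event 7 (t=48: DEL r): p unchanged
  event 8 (t=56: DEC r by 10): p unchanged
  event 9 (t=62: INC r by 12): p unchanged
  event 10 (t=72: INC q by 1): p unchanged
Final: p = 8

Answer: 8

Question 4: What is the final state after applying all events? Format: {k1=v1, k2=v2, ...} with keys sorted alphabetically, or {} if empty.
  after event 1 (t=5: SET r = 0): {r=0}
  after event 2 (t=12: SET p = -15): {p=-15, r=0}
  after event 3 (t=21: DEL r): {p=-15}
  after event 4 (t=29: SET p = 8): {p=8}
  after event 5 (t=35: SET q = 16): {p=8, q=16}
  after event 6 (t=41: DEC r by 12): {p=8, q=16, r=-12}
  after event 7 (t=48: DEL r): {p=8, q=16}
  after event 8 (t=56: DEC r by 10): {p=8, q=16, r=-10}
  after event 9 (t=62: INC r by 12): {p=8, q=16, r=2}
  after event 10 (t=72: INC q by 1): {p=8, q=17, r=2}

Answer: {p=8, q=17, r=2}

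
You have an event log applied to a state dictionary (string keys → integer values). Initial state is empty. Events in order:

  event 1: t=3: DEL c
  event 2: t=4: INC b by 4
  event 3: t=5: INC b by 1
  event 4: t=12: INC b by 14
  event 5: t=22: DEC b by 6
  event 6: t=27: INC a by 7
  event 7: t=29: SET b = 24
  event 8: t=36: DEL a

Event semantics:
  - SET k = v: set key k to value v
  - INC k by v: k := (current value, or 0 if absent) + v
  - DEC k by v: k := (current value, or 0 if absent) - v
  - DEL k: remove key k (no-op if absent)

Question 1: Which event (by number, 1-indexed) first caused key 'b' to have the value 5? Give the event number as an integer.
Answer: 3

Derivation:
Looking for first event where b becomes 5:
  event 2: b = 4
  event 3: b 4 -> 5  <-- first match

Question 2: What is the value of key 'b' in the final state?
Track key 'b' through all 8 events:
  event 1 (t=3: DEL c): b unchanged
  event 2 (t=4: INC b by 4): b (absent) -> 4
  event 3 (t=5: INC b by 1): b 4 -> 5
  event 4 (t=12: INC b by 14): b 5 -> 19
  event 5 (t=22: DEC b by 6): b 19 -> 13
  event 6 (t=27: INC a by 7): b unchanged
  event 7 (t=29: SET b = 24): b 13 -> 24
  event 8 (t=36: DEL a): b unchanged
Final: b = 24

Answer: 24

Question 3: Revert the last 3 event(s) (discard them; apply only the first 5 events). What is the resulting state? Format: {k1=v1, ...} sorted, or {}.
Answer: {b=13}

Derivation:
Keep first 5 events (discard last 3):
  after event 1 (t=3: DEL c): {}
  after event 2 (t=4: INC b by 4): {b=4}
  after event 3 (t=5: INC b by 1): {b=5}
  after event 4 (t=12: INC b by 14): {b=19}
  after event 5 (t=22: DEC b by 6): {b=13}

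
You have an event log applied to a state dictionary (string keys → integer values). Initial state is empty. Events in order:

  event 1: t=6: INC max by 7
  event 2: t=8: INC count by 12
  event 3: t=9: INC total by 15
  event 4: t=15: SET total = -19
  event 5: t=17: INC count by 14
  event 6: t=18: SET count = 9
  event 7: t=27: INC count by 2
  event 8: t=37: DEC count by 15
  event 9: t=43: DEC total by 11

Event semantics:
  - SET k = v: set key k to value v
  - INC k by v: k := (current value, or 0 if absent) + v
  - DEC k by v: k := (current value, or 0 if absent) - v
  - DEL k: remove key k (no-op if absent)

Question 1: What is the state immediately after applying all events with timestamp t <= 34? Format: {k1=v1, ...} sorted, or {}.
Apply events with t <= 34 (7 events):
  after event 1 (t=6: INC max by 7): {max=7}
  after event 2 (t=8: INC count by 12): {count=12, max=7}
  after event 3 (t=9: INC total by 15): {count=12, max=7, total=15}
  after event 4 (t=15: SET total = -19): {count=12, max=7, total=-19}
  after event 5 (t=17: INC count by 14): {count=26, max=7, total=-19}
  after event 6 (t=18: SET count = 9): {count=9, max=7, total=-19}
  after event 7 (t=27: INC count by 2): {count=11, max=7, total=-19}

Answer: {count=11, max=7, total=-19}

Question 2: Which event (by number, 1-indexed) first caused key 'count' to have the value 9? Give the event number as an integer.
Answer: 6

Derivation:
Looking for first event where count becomes 9:
  event 2: count = 12
  event 3: count = 12
  event 4: count = 12
  event 5: count = 26
  event 6: count 26 -> 9  <-- first match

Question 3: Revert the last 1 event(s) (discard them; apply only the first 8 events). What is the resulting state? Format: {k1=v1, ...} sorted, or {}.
Keep first 8 events (discard last 1):
  after event 1 (t=6: INC max by 7): {max=7}
  after event 2 (t=8: INC count by 12): {count=12, max=7}
  after event 3 (t=9: INC total by 15): {count=12, max=7, total=15}
  after event 4 (t=15: SET total = -19): {count=12, max=7, total=-19}
  after event 5 (t=17: INC count by 14): {count=26, max=7, total=-19}
  after event 6 (t=18: SET count = 9): {count=9, max=7, total=-19}
  after event 7 (t=27: INC count by 2): {count=11, max=7, total=-19}
  after event 8 (t=37: DEC count by 15): {count=-4, max=7, total=-19}

Answer: {count=-4, max=7, total=-19}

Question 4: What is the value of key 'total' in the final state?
Track key 'total' through all 9 events:
  event 1 (t=6: INC max by 7): total unchanged
  event 2 (t=8: INC count by 12): total unchanged
  event 3 (t=9: INC total by 15): total (absent) -> 15
  event 4 (t=15: SET total = -19): total 15 -> -19
  event 5 (t=17: INC count by 14): total unchanged
  event 6 (t=18: SET count = 9): total unchanged
  event 7 (t=27: INC count by 2): total unchanged
  event 8 (t=37: DEC count by 15): total unchanged
  event 9 (t=43: DEC total by 11): total -19 -> -30
Final: total = -30

Answer: -30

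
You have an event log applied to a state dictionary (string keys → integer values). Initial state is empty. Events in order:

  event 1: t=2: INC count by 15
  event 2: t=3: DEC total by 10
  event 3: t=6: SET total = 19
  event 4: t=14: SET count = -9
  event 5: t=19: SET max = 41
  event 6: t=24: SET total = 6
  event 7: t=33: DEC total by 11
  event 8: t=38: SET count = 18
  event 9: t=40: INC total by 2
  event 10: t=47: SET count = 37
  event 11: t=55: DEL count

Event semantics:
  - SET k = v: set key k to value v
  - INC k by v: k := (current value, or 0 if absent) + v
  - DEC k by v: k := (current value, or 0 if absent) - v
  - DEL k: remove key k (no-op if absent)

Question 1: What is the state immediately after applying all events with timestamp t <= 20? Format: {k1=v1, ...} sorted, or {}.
Answer: {count=-9, max=41, total=19}

Derivation:
Apply events with t <= 20 (5 events):
  after event 1 (t=2: INC count by 15): {count=15}
  after event 2 (t=3: DEC total by 10): {count=15, total=-10}
  after event 3 (t=6: SET total = 19): {count=15, total=19}
  after event 4 (t=14: SET count = -9): {count=-9, total=19}
  after event 5 (t=19: SET max = 41): {count=-9, max=41, total=19}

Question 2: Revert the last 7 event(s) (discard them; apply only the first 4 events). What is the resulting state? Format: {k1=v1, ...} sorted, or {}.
Keep first 4 events (discard last 7):
  after event 1 (t=2: INC count by 15): {count=15}
  after event 2 (t=3: DEC total by 10): {count=15, total=-10}
  after event 3 (t=6: SET total = 19): {count=15, total=19}
  after event 4 (t=14: SET count = -9): {count=-9, total=19}

Answer: {count=-9, total=19}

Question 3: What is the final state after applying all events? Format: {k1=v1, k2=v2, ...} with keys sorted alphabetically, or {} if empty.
Answer: {max=41, total=-3}

Derivation:
  after event 1 (t=2: INC count by 15): {count=15}
  after event 2 (t=3: DEC total by 10): {count=15, total=-10}
  after event 3 (t=6: SET total = 19): {count=15, total=19}
  after event 4 (t=14: SET count = -9): {count=-9, total=19}
  after event 5 (t=19: SET max = 41): {count=-9, max=41, total=19}
  after event 6 (t=24: SET total = 6): {count=-9, max=41, total=6}
  after event 7 (t=33: DEC total by 11): {count=-9, max=41, total=-5}
  after event 8 (t=38: SET count = 18): {count=18, max=41, total=-5}
  after event 9 (t=40: INC total by 2): {count=18, max=41, total=-3}
  after event 10 (t=47: SET count = 37): {count=37, max=41, total=-3}
  after event 11 (t=55: DEL count): {max=41, total=-3}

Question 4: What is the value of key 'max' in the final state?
Track key 'max' through all 11 events:
  event 1 (t=2: INC count by 15): max unchanged
  event 2 (t=3: DEC total by 10): max unchanged
  event 3 (t=6: SET total = 19): max unchanged
  event 4 (t=14: SET count = -9): max unchanged
  event 5 (t=19: SET max = 41): max (absent) -> 41
  event 6 (t=24: SET total = 6): max unchanged
  event 7 (t=33: DEC total by 11): max unchanged
  event 8 (t=38: SET count = 18): max unchanged
  event 9 (t=40: INC total by 2): max unchanged
  event 10 (t=47: SET count = 37): max unchanged
  event 11 (t=55: DEL count): max unchanged
Final: max = 41

Answer: 41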